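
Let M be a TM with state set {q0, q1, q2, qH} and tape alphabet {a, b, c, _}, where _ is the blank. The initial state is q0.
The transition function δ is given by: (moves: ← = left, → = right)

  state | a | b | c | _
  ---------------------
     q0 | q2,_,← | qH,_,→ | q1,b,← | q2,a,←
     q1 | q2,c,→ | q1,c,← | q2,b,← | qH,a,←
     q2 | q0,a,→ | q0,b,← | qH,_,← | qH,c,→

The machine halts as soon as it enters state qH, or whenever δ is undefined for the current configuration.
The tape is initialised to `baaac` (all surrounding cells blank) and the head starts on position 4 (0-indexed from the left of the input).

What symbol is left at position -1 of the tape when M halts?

state=q0 head=4 tape=__baaa[c]   (q0,c)→(q1,b,←)
state=q1 head=3 tape=__baa[a]b   (q1,a)→(q2,c,→)
state=q2 head=4 tape=__baac[b]   (q2,b)→(q0,b,←)
state=q0 head=3 tape=__baa[c]b   (q0,c)→(q1,b,←)
state=q1 head=2 tape=__ba[a]bb   (q1,a)→(q2,c,→)
state=q2 head=3 tape=__bac[b]b   (q2,b)→(q0,b,←)
state=q0 head=2 tape=__ba[c]bb   (q0,c)→(q1,b,←)
state=q1 head=1 tape=__b[a]bbb   (q1,a)→(q2,c,→)
state=q2 head=2 tape=__bc[b]bb   (q2,b)→(q0,b,←)
state=q0 head=1 tape=__b[c]bbb   (q0,c)→(q1,b,←)
state=q1 head=0 tape=__[b]bbbb   (q1,b)→(q1,c,←)
state=q1 head=-1 tape=_[_]cbbbb   (q1,_)→(qH,a,←)
state=qH head=-2 tape=[_]acbbbb
Cell -1 holds a when M halts.

a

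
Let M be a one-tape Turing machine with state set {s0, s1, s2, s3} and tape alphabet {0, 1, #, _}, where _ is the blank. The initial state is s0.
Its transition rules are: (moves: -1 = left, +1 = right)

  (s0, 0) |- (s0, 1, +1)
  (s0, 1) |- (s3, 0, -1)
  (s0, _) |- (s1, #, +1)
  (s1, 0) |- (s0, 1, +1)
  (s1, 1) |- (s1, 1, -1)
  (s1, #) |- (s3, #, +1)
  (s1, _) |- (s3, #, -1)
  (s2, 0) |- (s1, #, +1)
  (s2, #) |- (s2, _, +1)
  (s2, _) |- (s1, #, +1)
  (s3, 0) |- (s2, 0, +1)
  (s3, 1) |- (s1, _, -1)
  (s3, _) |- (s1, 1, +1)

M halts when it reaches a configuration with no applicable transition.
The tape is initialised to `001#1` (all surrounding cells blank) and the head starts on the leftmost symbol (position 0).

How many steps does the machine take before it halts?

18

s0 | __[0]01#1   read 0 → write 1, move +1, go to s0
s0 | __1[0]1#1   read 0 → write 1, move +1, go to s0
s0 | __11[1]#1   read 1 → write 0, move -1, go to s3
s3 | __1[1]0#1   read 1 → write _, move -1, go to s1
s1 | __[1]_0#1   read 1 → write 1, move -1, go to s1
s1 | _[_]1_0#1   read _ → write #, move -1, go to s3
s3 | [_]#1_0#1   read _ → write 1, move +1, go to s1
s1 | 1[#]1_0#1   read # → write #, move +1, go to s3
s3 | 1#[1]_0#1   read 1 → write _, move -1, go to s1
s1 | 1[#]__0#1   read # → write #, move +1, go to s3
s3 | 1#[_]_0#1   read _ → write 1, move +1, go to s1
s1 | 1#1[_]0#1   read _ → write #, move -1, go to s3
s3 | 1#[1]#0#1   read 1 → write _, move -1, go to s1
s1 | 1[#]_#0#1   read # → write #, move +1, go to s3
s3 | 1#[_]#0#1   read _ → write 1, move +1, go to s1
s1 | 1#1[#]0#1   read # → write #, move +1, go to s3
s3 | 1#1#[0]#1   read 0 → write 0, move +1, go to s2
s2 | 1#1#0[#]1   read # → write _, move +1, go to s2
s2 | 1#1#0_[1]
M halts after 18 transitions.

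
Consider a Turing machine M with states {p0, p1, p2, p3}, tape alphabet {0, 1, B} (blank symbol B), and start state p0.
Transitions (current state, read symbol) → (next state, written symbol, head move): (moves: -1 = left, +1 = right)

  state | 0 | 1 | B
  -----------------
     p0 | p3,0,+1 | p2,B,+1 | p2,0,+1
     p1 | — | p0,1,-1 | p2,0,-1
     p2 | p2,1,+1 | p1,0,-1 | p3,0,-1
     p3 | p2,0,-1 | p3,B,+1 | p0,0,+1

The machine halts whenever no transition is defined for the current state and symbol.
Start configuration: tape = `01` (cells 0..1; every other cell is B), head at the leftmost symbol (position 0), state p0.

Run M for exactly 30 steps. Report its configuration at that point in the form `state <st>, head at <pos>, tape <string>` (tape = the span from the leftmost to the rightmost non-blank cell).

state p3, head at 4, tape 0011100

state=p0 head=0 tape=[0]1BBBBB   (p0,0)→(p3,0,+1)
state=p3 head=1 tape=0[1]BBBBB   (p3,1)→(p3,B,+1)
state=p3 head=2 tape=0B[B]BBBB   (p3,B)→(p0,0,+1)
state=p0 head=3 tape=0B0[B]BBB   (p0,B)→(p2,0,+1)
state=p2 head=4 tape=0B00[B]BB   (p2,B)→(p3,0,-1)
state=p3 head=3 tape=0B0[0]0BB   (p3,0)→(p2,0,-1)
state=p2 head=2 tape=0B[0]00BB   (p2,0)→(p2,1,+1)
state=p2 head=3 tape=0B1[0]0BB   (p2,0)→(p2,1,+1)
state=p2 head=4 tape=0B11[0]BB   (p2,0)→(p2,1,+1)
state=p2 head=5 tape=0B111[B]B   (p2,B)→(p3,0,-1)
state=p3 head=4 tape=0B11[1]0B   (p3,1)→(p3,B,+1)
state=p3 head=5 tape=0B11B[0]B   (p3,0)→(p2,0,-1)
state=p2 head=4 tape=0B11[B]0B   (p2,B)→(p3,0,-1)
state=p3 head=3 tape=0B1[1]00B   (p3,1)→(p3,B,+1)
state=p3 head=4 tape=0B1B[0]0B   (p3,0)→(p2,0,-1)
state=p2 head=3 tape=0B1[B]00B   (p2,B)→(p3,0,-1)
state=p3 head=2 tape=0B[1]000B   (p3,1)→(p3,B,+1)
state=p3 head=3 tape=0BB[0]00B   (p3,0)→(p2,0,-1)
state=p2 head=2 tape=0B[B]000B   (p2,B)→(p3,0,-1)
state=p3 head=1 tape=0[B]0000B   (p3,B)→(p0,0,+1)
state=p0 head=2 tape=00[0]000B   (p0,0)→(p3,0,+1)
state=p3 head=3 tape=000[0]00B   (p3,0)→(p2,0,-1)
state=p2 head=2 tape=00[0]000B   (p2,0)→(p2,1,+1)
state=p2 head=3 tape=001[0]00B   (p2,0)→(p2,1,+1)
state=p2 head=4 tape=0011[0]0B   (p2,0)→(p2,1,+1)
state=p2 head=5 tape=00111[0]B   (p2,0)→(p2,1,+1)
state=p2 head=6 tape=001111[B]   (p2,B)→(p3,0,-1)
state=p3 head=5 tape=00111[1]0   (p3,1)→(p3,B,+1)
state=p3 head=6 tape=00111B[0]   (p3,0)→(p2,0,-1)
state=p2 head=5 tape=00111[B]0   (p2,B)→(p3,0,-1)
state=p3 head=4 tape=0011[1]00
After 30 steps: state p3, head at 4, tape 0011100.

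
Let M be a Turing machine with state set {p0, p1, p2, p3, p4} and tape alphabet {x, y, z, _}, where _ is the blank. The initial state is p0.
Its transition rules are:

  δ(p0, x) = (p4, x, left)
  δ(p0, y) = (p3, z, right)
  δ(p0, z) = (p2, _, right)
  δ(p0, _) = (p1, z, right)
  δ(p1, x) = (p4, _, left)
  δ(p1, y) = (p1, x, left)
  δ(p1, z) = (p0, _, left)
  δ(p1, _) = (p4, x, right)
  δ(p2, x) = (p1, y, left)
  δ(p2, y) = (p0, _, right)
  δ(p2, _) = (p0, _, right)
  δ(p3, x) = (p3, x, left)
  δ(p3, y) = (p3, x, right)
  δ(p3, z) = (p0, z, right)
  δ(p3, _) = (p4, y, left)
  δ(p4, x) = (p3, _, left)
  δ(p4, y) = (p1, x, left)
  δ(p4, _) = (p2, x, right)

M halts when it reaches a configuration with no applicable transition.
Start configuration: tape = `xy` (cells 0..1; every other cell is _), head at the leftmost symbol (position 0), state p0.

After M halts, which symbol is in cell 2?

state=p0 head=0 tape=__[x]y__   (p0,x)→(p4,x,left)
state=p4 head=-1 tape=_[_]xy__   (p4,_)→(p2,x,right)
state=p2 head=0 tape=_x[x]y__   (p2,x)→(p1,y,left)
state=p1 head=-1 tape=_[x]yy__   (p1,x)→(p4,_,left)
state=p4 head=-2 tape=[_]_yy__   (p4,_)→(p2,x,right)
state=p2 head=-1 tape=x[_]yy__   (p2,_)→(p0,_,right)
state=p0 head=0 tape=x_[y]y__   (p0,y)→(p3,z,right)
state=p3 head=1 tape=x_z[y]__   (p3,y)→(p3,x,right)
state=p3 head=2 tape=x_zx[_]_   (p3,_)→(p4,y,left)
state=p4 head=1 tape=x_z[x]y_   (p4,x)→(p3,_,left)
state=p3 head=0 tape=x_[z]_y_   (p3,z)→(p0,z,right)
state=p0 head=1 tape=x_z[_]y_   (p0,_)→(p1,z,right)
state=p1 head=2 tape=x_zz[y]_   (p1,y)→(p1,x,left)
state=p1 head=1 tape=x_z[z]x_   (p1,z)→(p0,_,left)
state=p0 head=0 tape=x_[z]_x_   (p0,z)→(p2,_,right)
state=p2 head=1 tape=x__[_]x_   (p2,_)→(p0,_,right)
state=p0 head=2 tape=x___[x]_   (p0,x)→(p4,x,left)
state=p4 head=1 tape=x__[_]x_   (p4,_)→(p2,x,right)
state=p2 head=2 tape=x__x[x]_   (p2,x)→(p1,y,left)
state=p1 head=1 tape=x__[x]y_   (p1,x)→(p4,_,left)
state=p4 head=0 tape=x_[_]_y_   (p4,_)→(p2,x,right)
state=p2 head=1 tape=x_x[_]y_   (p2,_)→(p0,_,right)
state=p0 head=2 tape=x_x_[y]_   (p0,y)→(p3,z,right)
state=p3 head=3 tape=x_x_z[_]   (p3,_)→(p4,y,left)
state=p4 head=2 tape=x_x_[z]y
Cell 2 holds z when M halts.

z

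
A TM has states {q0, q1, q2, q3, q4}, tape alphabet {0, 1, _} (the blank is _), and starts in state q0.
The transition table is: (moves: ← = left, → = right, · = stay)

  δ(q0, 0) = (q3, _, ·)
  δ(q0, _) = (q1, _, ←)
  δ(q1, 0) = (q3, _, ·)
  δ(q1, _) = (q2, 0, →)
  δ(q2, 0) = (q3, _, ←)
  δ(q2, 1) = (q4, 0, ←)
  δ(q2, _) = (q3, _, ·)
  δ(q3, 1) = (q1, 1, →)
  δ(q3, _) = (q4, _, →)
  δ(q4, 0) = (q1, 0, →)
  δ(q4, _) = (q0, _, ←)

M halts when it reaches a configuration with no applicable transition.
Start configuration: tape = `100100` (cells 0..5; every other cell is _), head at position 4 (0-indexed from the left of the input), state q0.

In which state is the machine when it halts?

q1

state=q0 head=4 tape=1001[0]0___   (q0,0)→(q3,_,·)
state=q3 head=4 tape=1001[_]0___   (q3,_)→(q4,_,→)
state=q4 head=5 tape=1001_[0]___   (q4,0)→(q1,0,→)
state=q1 head=6 tape=1001_0[_]__   (q1,_)→(q2,0,→)
state=q2 head=7 tape=1001_00[_]_   (q2,_)→(q3,_,·)
state=q3 head=7 tape=1001_00[_]_   (q3,_)→(q4,_,→)
state=q4 head=8 tape=1001_00_[_]   (q4,_)→(q0,_,←)
state=q0 head=7 tape=1001_00[_]_   (q0,_)→(q1,_,←)
state=q1 head=6 tape=1001_0[0]__   (q1,0)→(q3,_,·)
state=q3 head=6 tape=1001_0[_]__   (q3,_)→(q4,_,→)
state=q4 head=7 tape=1001_0_[_]_   (q4,_)→(q0,_,←)
state=q0 head=6 tape=1001_0[_]__   (q0,_)→(q1,_,←)
state=q1 head=5 tape=1001_[0]___   (q1,0)→(q3,_,·)
state=q3 head=5 tape=1001_[_]___   (q3,_)→(q4,_,→)
state=q4 head=6 tape=1001__[_]__   (q4,_)→(q0,_,←)
state=q0 head=5 tape=1001_[_]___   (q0,_)→(q1,_,←)
state=q1 head=4 tape=1001[_]____   (q1,_)→(q2,0,→)
state=q2 head=5 tape=10010[_]___   (q2,_)→(q3,_,·)
state=q3 head=5 tape=10010[_]___   (q3,_)→(q4,_,→)
state=q4 head=6 tape=10010_[_]__   (q4,_)→(q0,_,←)
state=q0 head=5 tape=10010[_]___   (q0,_)→(q1,_,←)
state=q1 head=4 tape=1001[0]____   (q1,0)→(q3,_,·)
state=q3 head=4 tape=1001[_]____   (q3,_)→(q4,_,→)
state=q4 head=5 tape=1001_[_]___   (q4,_)→(q0,_,←)
state=q0 head=4 tape=1001[_]____   (q0,_)→(q1,_,←)
state=q1 head=3 tape=100[1]_____
No transition is defined for (q1, 1); M halts in state q1.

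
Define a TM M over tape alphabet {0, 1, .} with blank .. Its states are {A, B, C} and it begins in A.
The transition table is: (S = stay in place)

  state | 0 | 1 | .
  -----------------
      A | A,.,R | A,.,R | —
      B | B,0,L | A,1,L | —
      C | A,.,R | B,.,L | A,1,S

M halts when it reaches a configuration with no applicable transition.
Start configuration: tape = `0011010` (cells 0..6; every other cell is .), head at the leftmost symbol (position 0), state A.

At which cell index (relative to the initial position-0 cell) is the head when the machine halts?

7

state=A head=0 tape=[0]011010.   (A,0)→(A,.,R)
state=A head=1 tape=.[0]11010.   (A,0)→(A,.,R)
state=A head=2 tape=..[1]1010.   (A,1)→(A,.,R)
state=A head=3 tape=...[1]010.   (A,1)→(A,.,R)
state=A head=4 tape=....[0]10.   (A,0)→(A,.,R)
state=A head=5 tape=.....[1]0.   (A,1)→(A,.,R)
state=A head=6 tape=......[0].   (A,0)→(A,.,R)
state=A head=7 tape=.......[.]
At halt the head is at cell 7.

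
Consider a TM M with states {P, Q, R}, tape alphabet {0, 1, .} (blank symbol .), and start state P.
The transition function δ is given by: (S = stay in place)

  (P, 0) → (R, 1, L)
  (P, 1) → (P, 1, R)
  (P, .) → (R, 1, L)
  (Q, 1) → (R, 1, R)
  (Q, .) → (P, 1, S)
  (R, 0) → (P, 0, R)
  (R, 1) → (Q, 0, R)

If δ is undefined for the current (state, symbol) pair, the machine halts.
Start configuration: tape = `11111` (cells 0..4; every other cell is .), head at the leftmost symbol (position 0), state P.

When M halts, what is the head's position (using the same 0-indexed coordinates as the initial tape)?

6

state=P head=0 tape=[1]1111..   (P,1)→(P,1,R)
state=P head=1 tape=1[1]111..   (P,1)→(P,1,R)
state=P head=2 tape=11[1]11..   (P,1)→(P,1,R)
state=P head=3 tape=111[1]1..   (P,1)→(P,1,R)
state=P head=4 tape=1111[1]..   (P,1)→(P,1,R)
state=P head=5 tape=11111[.].   (P,.)→(R,1,L)
state=R head=4 tape=1111[1]1.   (R,1)→(Q,0,R)
state=Q head=5 tape=11110[1].   (Q,1)→(R,1,R)
state=R head=6 tape=111101[.]
At halt the head is at cell 6.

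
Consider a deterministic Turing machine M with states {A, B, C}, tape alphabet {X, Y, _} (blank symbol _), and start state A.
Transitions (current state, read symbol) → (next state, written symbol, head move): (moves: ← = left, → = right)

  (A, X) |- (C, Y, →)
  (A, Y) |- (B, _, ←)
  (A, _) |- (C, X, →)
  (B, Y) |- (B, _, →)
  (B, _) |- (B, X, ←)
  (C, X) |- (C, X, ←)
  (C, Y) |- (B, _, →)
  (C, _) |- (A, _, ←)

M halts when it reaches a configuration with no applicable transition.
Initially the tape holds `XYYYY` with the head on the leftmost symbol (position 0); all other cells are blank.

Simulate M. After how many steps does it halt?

A | [X]YYYY_   read X → write Y, move →, go to C
C | Y[Y]YYY_   read Y → write _, move →, go to B
B | Y_[Y]YY_   read Y → write _, move →, go to B
B | Y__[Y]Y_   read Y → write _, move →, go to B
B | Y___[Y]_   read Y → write _, move →, go to B
B | Y____[_]   read _ → write X, move ←, go to B
B | Y___[_]X   read _ → write X, move ←, go to B
B | Y__[_]XX   read _ → write X, move ←, go to B
B | Y_[_]XXX   read _ → write X, move ←, go to B
B | Y[_]XXXX   read _ → write X, move ←, go to B
B | [Y]XXXXX   read Y → write _, move →, go to B
B | _[X]XXXX
M halts after 11 transitions.

11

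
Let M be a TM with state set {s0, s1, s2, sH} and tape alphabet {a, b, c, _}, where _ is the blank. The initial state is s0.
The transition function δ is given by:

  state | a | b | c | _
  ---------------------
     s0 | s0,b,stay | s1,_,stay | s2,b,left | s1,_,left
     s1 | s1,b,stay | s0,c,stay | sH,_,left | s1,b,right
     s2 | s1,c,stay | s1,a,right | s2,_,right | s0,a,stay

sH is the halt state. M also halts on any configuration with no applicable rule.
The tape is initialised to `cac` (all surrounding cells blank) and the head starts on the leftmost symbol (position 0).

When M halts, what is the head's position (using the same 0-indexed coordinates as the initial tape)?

s0 | __[c]ac   read c → write b, move left, go to s2
s2 | _[_]bac   read _ → write a, move stay, go to s0
s0 | _[a]bac   read a → write b, move stay, go to s0
s0 | _[b]bac   read b → write _, move stay, go to s1
s1 | _[_]bac   read _ → write b, move right, go to s1
s1 | _b[b]ac   read b → write c, move stay, go to s0
s0 | _b[c]ac   read c → write b, move left, go to s2
s2 | _[b]bac   read b → write a, move right, go to s1
s1 | _a[b]ac   read b → write c, move stay, go to s0
s0 | _a[c]ac   read c → write b, move left, go to s2
s2 | _[a]bac   read a → write c, move stay, go to s1
s1 | _[c]bac   read c → write _, move left, go to sH
sH | [_]_bac
At halt the head is at cell -2.

-2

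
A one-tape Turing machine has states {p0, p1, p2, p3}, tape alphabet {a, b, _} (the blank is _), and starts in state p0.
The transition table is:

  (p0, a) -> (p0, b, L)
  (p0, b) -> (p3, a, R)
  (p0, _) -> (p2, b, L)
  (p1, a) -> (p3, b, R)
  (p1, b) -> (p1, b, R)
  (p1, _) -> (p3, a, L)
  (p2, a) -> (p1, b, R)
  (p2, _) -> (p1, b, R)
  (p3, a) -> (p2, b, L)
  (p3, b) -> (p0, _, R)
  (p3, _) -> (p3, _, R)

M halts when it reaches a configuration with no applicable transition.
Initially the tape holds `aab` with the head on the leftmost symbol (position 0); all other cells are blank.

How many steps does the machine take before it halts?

14

p0 | __[a]ab__   read a → write b, move L, go to p0
p0 | _[_]bab__   read _ → write b, move L, go to p2
p2 | [_]bbab__   read _ → write b, move R, go to p1
p1 | b[b]bab__   read b → write b, move R, go to p1
p1 | bb[b]ab__   read b → write b, move R, go to p1
p1 | bbb[a]b__   read a → write b, move R, go to p3
p3 | bbbb[b]__   read b → write _, move R, go to p0
p0 | bbbb_[_]_   read _ → write b, move L, go to p2
p2 | bbbb[_]b_   read _ → write b, move R, go to p1
p1 | bbbbb[b]_   read b → write b, move R, go to p1
p1 | bbbbbb[_]   read _ → write a, move L, go to p3
p3 | bbbbb[b]a   read b → write _, move R, go to p0
p0 | bbbbb_[a]   read a → write b, move L, go to p0
p0 | bbbbb[_]b   read _ → write b, move L, go to p2
p2 | bbbb[b]bb
M halts after 14 transitions.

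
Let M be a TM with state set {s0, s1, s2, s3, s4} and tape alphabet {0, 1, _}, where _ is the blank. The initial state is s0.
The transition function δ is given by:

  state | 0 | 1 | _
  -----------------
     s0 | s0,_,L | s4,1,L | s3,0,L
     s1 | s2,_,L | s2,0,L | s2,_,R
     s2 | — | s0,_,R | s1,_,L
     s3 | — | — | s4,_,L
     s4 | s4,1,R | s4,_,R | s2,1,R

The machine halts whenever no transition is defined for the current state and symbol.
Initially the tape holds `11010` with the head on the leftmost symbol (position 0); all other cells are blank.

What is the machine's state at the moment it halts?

state=s0 head=0 tape=_[1]1010   (s0,1)→(s4,1,L)
state=s4 head=-1 tape=[_]11010   (s4,_)→(s2,1,R)
state=s2 head=0 tape=1[1]1010   (s2,1)→(s0,_,R)
state=s0 head=1 tape=1_[1]010   (s0,1)→(s4,1,L)
state=s4 head=0 tape=1[_]1010   (s4,_)→(s2,1,R)
state=s2 head=1 tape=11[1]010   (s2,1)→(s0,_,R)
state=s0 head=2 tape=11_[0]10   (s0,0)→(s0,_,L)
state=s0 head=1 tape=11[_]_10   (s0,_)→(s3,0,L)
state=s3 head=0 tape=1[1]0_10
No transition is defined for (s3, 1); M halts in state s3.

s3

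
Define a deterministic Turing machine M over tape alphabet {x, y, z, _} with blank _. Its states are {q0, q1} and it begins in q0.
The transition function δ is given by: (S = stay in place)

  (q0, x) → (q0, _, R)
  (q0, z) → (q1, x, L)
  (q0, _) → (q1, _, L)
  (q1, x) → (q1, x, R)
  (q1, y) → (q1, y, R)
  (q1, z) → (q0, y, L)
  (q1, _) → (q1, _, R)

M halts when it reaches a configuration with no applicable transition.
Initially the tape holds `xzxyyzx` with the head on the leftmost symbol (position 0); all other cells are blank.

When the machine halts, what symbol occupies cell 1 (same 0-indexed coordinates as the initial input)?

q0 | [x]zxyyzx   read x → write _, move R, go to q0
q0 | _[z]xyyzx   read z → write x, move L, go to q1
q1 | [_]xxyyzx   read _ → write _, move R, go to q1
q1 | _[x]xyyzx   read x → write x, move R, go to q1
q1 | _x[x]yyzx   read x → write x, move R, go to q1
q1 | _xx[y]yzx   read y → write y, move R, go to q1
q1 | _xxy[y]zx   read y → write y, move R, go to q1
q1 | _xxyy[z]x   read z → write y, move L, go to q0
q0 | _xxy[y]yx
Cell 1 holds x when M halts.

x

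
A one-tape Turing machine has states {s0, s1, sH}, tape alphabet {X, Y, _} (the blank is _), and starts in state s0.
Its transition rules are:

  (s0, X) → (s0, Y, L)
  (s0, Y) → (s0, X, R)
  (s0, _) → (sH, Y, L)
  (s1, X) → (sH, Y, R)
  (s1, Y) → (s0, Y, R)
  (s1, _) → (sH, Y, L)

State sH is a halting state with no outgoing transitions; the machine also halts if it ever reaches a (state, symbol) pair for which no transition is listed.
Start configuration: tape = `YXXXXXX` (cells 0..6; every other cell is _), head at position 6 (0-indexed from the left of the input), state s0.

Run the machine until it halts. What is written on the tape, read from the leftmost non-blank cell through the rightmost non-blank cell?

XXXXXXXY

state=s0 head=6 tape=YXXXXX[X]_   (s0,X)→(s0,Y,L)
state=s0 head=5 tape=YXXXX[X]Y_   (s0,X)→(s0,Y,L)
state=s0 head=4 tape=YXXX[X]YY_   (s0,X)→(s0,Y,L)
state=s0 head=3 tape=YXX[X]YYY_   (s0,X)→(s0,Y,L)
state=s0 head=2 tape=YX[X]YYYY_   (s0,X)→(s0,Y,L)
state=s0 head=1 tape=Y[X]YYYYY_   (s0,X)→(s0,Y,L)
state=s0 head=0 tape=[Y]YYYYYY_   (s0,Y)→(s0,X,R)
state=s0 head=1 tape=X[Y]YYYYY_   (s0,Y)→(s0,X,R)
state=s0 head=2 tape=XX[Y]YYYY_   (s0,Y)→(s0,X,R)
state=s0 head=3 tape=XXX[Y]YYY_   (s0,Y)→(s0,X,R)
state=s0 head=4 tape=XXXX[Y]YY_   (s0,Y)→(s0,X,R)
state=s0 head=5 tape=XXXXX[Y]Y_   (s0,Y)→(s0,X,R)
state=s0 head=6 tape=XXXXXX[Y]_   (s0,Y)→(s0,X,R)
state=s0 head=7 tape=XXXXXXX[_]   (s0,_)→(sH,Y,L)
state=sH head=6 tape=XXXXXX[X]Y
The non-blank tape span at halt is XXXXXXXY.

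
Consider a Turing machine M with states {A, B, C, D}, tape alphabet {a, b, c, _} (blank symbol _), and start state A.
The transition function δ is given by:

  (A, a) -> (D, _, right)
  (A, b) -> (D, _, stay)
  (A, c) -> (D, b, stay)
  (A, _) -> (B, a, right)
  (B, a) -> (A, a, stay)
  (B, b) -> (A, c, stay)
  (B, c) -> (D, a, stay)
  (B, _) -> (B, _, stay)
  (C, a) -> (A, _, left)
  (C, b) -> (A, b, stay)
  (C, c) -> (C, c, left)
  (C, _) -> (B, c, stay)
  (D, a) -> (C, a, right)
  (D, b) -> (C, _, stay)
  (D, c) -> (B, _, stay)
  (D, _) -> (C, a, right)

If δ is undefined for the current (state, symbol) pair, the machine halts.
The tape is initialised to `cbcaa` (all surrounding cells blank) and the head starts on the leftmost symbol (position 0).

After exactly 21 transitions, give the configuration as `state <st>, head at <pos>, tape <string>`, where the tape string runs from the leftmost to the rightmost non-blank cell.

A | [c]bcaa   read c → write b, move stay, go to D
D | [b]bcaa   read b → write _, move stay, go to C
C | [_]bcaa   read _ → write c, move stay, go to B
B | [c]bcaa   read c → write a, move stay, go to D
D | [a]bcaa   read a → write a, move right, go to C
C | a[b]caa   read b → write b, move stay, go to A
A | a[b]caa   read b → write _, move stay, go to D
D | a[_]caa   read _ → write a, move right, go to C
C | aa[c]aa   read c → write c, move left, go to C
C | a[a]caa   read a → write _, move left, go to A
A | [a]_caa   read a → write _, move right, go to D
D | _[_]caa   read _ → write a, move right, go to C
C | _a[c]aa   read c → write c, move left, go to C
C | _[a]caa   read a → write _, move left, go to A
A | [_]_caa   read _ → write a, move right, go to B
B | a[_]caa   read _ → write _, move stay, go to B
B | a[_]caa   read _ → write _, move stay, go to B
B | a[_]caa   read _ → write _, move stay, go to B
B | a[_]caa   read _ → write _, move stay, go to B
B | a[_]caa   read _ → write _, move stay, go to B
B | a[_]caa   read _ → write _, move stay, go to B
B | a[_]caa
After 21 steps: state B, head at 1, tape a_caa.

state B, head at 1, tape a_caa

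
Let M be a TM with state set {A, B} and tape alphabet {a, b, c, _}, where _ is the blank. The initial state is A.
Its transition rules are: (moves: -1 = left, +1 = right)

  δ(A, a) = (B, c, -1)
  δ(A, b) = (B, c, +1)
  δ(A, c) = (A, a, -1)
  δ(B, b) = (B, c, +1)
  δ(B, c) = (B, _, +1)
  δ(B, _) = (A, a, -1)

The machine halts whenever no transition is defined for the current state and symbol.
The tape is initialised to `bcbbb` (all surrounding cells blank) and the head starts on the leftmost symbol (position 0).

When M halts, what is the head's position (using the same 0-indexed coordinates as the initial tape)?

A | [b]cbbb_   read b → write c, move +1, go to B
B | c[c]bbb_   read c → write _, move +1, go to B
B | c_[b]bb_   read b → write c, move +1, go to B
B | c_c[b]b_   read b → write c, move +1, go to B
B | c_cc[b]_   read b → write c, move +1, go to B
B | c_ccc[_]   read _ → write a, move -1, go to A
A | c_cc[c]a   read c → write a, move -1, go to A
A | c_c[c]aa   read c → write a, move -1, go to A
A | c_[c]aaa   read c → write a, move -1, go to A
A | c[_]aaaa
At halt the head is at cell 1.

1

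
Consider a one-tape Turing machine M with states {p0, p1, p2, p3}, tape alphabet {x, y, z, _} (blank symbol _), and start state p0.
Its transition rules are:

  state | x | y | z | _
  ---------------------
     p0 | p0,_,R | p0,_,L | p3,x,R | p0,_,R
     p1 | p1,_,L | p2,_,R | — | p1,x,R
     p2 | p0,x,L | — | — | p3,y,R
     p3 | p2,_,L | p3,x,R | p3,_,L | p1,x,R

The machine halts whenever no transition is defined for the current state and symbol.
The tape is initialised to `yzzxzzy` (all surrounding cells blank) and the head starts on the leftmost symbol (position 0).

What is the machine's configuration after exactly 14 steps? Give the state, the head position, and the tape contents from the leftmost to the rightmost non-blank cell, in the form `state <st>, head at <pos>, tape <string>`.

p0 | _[y]zzxzzy   read y → write _, move L, go to p0
p0 | [_]_zzxzzy   read _ → write _, move R, go to p0
p0 | _[_]zzxzzy   read _ → write _, move R, go to p0
p0 | __[z]zxzzy   read z → write x, move R, go to p3
p3 | __x[z]xzzy   read z → write _, move L, go to p3
p3 | __[x]_xzzy   read x → write _, move L, go to p2
p2 | _[_]__xzzy   read _ → write y, move R, go to p3
p3 | _y[_]_xzzy   read _ → write x, move R, go to p1
p1 | _yx[_]xzzy   read _ → write x, move R, go to p1
p1 | _yxx[x]zzy   read x → write _, move L, go to p1
p1 | _yx[x]_zzy   read x → write _, move L, go to p1
p1 | _y[x]__zzy   read x → write _, move L, go to p1
p1 | _[y]___zzy   read y → write _, move R, go to p2
p2 | __[_]__zzy   read _ → write y, move R, go to p3
p3 | __y[_]_zzy
After 14 steps: state p3, head at 2, tape y__zzy.

state p3, head at 2, tape y__zzy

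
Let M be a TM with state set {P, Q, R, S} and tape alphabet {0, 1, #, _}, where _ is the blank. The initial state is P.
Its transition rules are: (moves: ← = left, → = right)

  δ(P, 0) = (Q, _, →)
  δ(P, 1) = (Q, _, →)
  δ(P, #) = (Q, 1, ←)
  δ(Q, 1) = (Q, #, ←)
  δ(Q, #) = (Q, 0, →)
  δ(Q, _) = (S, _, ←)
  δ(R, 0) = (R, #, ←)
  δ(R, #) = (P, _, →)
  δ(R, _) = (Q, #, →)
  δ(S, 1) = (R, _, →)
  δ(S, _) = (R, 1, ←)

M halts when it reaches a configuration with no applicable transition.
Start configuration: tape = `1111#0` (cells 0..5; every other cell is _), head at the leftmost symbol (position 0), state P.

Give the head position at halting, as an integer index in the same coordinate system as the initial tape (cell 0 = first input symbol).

state=P head=0 tape=__[1]111#0   (P,1)→(Q,_,→)
state=Q head=1 tape=___[1]11#0   (Q,1)→(Q,#,←)
state=Q head=0 tape=__[_]#11#0   (Q,_)→(S,_,←)
state=S head=-1 tape=_[_]_#11#0   (S,_)→(R,1,←)
state=R head=-2 tape=[_]1_#11#0   (R,_)→(Q,#,→)
state=Q head=-1 tape=#[1]_#11#0   (Q,1)→(Q,#,←)
state=Q head=-2 tape=[#]#_#11#0   (Q,#)→(Q,0,→)
state=Q head=-1 tape=0[#]_#11#0   (Q,#)→(Q,0,→)
state=Q head=0 tape=00[_]#11#0   (Q,_)→(S,_,←)
state=S head=-1 tape=0[0]_#11#0
At halt the head is at cell -1.

-1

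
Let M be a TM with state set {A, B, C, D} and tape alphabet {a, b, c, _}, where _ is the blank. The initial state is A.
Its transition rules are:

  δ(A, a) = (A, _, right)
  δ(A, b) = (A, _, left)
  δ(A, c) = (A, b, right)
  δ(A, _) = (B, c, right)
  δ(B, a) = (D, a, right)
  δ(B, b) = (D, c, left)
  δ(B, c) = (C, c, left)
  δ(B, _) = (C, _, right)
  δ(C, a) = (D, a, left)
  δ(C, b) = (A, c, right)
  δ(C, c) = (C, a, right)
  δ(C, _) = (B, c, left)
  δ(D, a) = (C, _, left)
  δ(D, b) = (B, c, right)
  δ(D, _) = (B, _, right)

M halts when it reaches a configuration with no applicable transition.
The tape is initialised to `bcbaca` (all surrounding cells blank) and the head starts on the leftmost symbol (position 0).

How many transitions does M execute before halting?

state=A head=0 tape=_[b]cbaca____   (A,b)→(A,_,left)
state=A head=-1 tape=[_]_cbaca____   (A,_)→(B,c,right)
state=B head=0 tape=c[_]cbaca____   (B,_)→(C,_,right)
state=C head=1 tape=c_[c]baca____   (C,c)→(C,a,right)
state=C head=2 tape=c_a[b]aca____   (C,b)→(A,c,right)
state=A head=3 tape=c_ac[a]ca____   (A,a)→(A,_,right)
state=A head=4 tape=c_ac_[c]a____   (A,c)→(A,b,right)
state=A head=5 tape=c_ac_b[a]____   (A,a)→(A,_,right)
state=A head=6 tape=c_ac_b_[_]___   (A,_)→(B,c,right)
state=B head=7 tape=c_ac_b_c[_]__   (B,_)→(C,_,right)
state=C head=8 tape=c_ac_b_c_[_]_   (C,_)→(B,c,left)
state=B head=7 tape=c_ac_b_c[_]c_   (B,_)→(C,_,right)
state=C head=8 tape=c_ac_b_c_[c]_   (C,c)→(C,a,right)
state=C head=9 tape=c_ac_b_c_a[_]   (C,_)→(B,c,left)
state=B head=8 tape=c_ac_b_c_[a]c   (B,a)→(D,a,right)
state=D head=9 tape=c_ac_b_c_a[c]
M halts after 15 transitions.

15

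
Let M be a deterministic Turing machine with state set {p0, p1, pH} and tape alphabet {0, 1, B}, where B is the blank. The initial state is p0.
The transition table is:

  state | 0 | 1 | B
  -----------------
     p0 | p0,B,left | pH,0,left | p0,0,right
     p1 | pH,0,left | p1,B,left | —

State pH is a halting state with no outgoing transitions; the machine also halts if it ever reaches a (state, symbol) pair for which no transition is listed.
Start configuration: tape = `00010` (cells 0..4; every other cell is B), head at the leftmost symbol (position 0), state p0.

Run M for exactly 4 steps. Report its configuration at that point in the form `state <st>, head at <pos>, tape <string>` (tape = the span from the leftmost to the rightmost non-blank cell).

state=p0 head=0 tape=B[0]0010   (p0,0)→(p0,B,left)
state=p0 head=-1 tape=[B]B0010   (p0,B)→(p0,0,right)
state=p0 head=0 tape=0[B]0010   (p0,B)→(p0,0,right)
state=p0 head=1 tape=00[0]010   (p0,0)→(p0,B,left)
state=p0 head=0 tape=0[0]B010
After 4 steps: state p0, head at 0, tape 00B010.

state p0, head at 0, tape 00B010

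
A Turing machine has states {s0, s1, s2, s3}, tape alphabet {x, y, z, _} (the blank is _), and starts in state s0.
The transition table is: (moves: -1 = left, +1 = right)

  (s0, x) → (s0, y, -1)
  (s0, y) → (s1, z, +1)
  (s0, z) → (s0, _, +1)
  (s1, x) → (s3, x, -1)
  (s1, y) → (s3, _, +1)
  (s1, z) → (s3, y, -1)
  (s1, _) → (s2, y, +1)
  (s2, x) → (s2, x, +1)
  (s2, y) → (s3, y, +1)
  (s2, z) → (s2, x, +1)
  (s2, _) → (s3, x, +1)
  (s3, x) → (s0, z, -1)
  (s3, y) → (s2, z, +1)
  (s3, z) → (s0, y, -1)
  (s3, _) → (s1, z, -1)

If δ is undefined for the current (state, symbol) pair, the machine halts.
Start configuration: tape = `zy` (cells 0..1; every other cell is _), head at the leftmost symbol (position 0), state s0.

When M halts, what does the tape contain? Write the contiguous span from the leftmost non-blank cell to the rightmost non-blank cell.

state=s0 head=0 tape=[z]y_____   (s0,z)→(s0,_,+1)
state=s0 head=1 tape=_[y]_____   (s0,y)→(s1,z,+1)
state=s1 head=2 tape=_z[_]____   (s1,_)→(s2,y,+1)
state=s2 head=3 tape=_zy[_]___   (s2,_)→(s3,x,+1)
state=s3 head=4 tape=_zyx[_]__   (s3,_)→(s1,z,-1)
state=s1 head=3 tape=_zy[x]z__   (s1,x)→(s3,x,-1)
state=s3 head=2 tape=_z[y]xz__   (s3,y)→(s2,z,+1)
state=s2 head=3 tape=_zz[x]z__   (s2,x)→(s2,x,+1)
state=s2 head=4 tape=_zzx[z]__   (s2,z)→(s2,x,+1)
state=s2 head=5 tape=_zzxx[_]_   (s2,_)→(s3,x,+1)
state=s3 head=6 tape=_zzxxx[_]   (s3,_)→(s1,z,-1)
state=s1 head=5 tape=_zzxx[x]z   (s1,x)→(s3,x,-1)
state=s3 head=4 tape=_zzx[x]xz   (s3,x)→(s0,z,-1)
state=s0 head=3 tape=_zz[x]zxz   (s0,x)→(s0,y,-1)
state=s0 head=2 tape=_z[z]yzxz   (s0,z)→(s0,_,+1)
state=s0 head=3 tape=_z_[y]zxz   (s0,y)→(s1,z,+1)
state=s1 head=4 tape=_z_z[z]xz   (s1,z)→(s3,y,-1)
state=s3 head=3 tape=_z_[z]yxz   (s3,z)→(s0,y,-1)
state=s0 head=2 tape=_z[_]yyxz
The non-blank tape span at halt is z_yyxz.

z_yyxz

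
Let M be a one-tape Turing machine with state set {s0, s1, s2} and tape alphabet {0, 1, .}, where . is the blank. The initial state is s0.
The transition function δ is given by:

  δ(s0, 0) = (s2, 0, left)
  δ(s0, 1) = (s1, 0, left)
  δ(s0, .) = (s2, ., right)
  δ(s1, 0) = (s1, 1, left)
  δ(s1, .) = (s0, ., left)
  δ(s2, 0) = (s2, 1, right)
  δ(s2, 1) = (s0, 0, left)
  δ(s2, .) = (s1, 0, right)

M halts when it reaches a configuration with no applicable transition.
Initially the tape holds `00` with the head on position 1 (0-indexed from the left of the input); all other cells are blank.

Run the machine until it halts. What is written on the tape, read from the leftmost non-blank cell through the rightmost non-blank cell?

01100

s0 | ...0[0]..   read 0 → write 0, move left, go to s2
s2 | ...[0]0..   read 0 → write 1, move right, go to s2
s2 | ...1[0]..   read 0 → write 1, move right, go to s2
s2 | ...11[.].   read . → write 0, move right, go to s1
s1 | ...110[.]   read . → write ., move left, go to s0
s0 | ...11[0].   read 0 → write 0, move left, go to s2
s2 | ...1[1]0.   read 1 → write 0, move left, go to s0
s0 | ...[1]00.   read 1 → write 0, move left, go to s1
s1 | ..[.]000.   read . → write ., move left, go to s0
s0 | .[.].000.   read . → write ., move right, go to s2
s2 | ..[.]000.   read . → write 0, move right, go to s1
s1 | ..0[0]00.   read 0 → write 1, move left, go to s1
s1 | ..[0]100.   read 0 → write 1, move left, go to s1
s1 | .[.]1100.   read . → write ., move left, go to s0
s0 | [.].1100.   read . → write ., move right, go to s2
s2 | .[.]1100.   read . → write 0, move right, go to s1
s1 | .0[1]100.
The non-blank tape span at halt is 01100.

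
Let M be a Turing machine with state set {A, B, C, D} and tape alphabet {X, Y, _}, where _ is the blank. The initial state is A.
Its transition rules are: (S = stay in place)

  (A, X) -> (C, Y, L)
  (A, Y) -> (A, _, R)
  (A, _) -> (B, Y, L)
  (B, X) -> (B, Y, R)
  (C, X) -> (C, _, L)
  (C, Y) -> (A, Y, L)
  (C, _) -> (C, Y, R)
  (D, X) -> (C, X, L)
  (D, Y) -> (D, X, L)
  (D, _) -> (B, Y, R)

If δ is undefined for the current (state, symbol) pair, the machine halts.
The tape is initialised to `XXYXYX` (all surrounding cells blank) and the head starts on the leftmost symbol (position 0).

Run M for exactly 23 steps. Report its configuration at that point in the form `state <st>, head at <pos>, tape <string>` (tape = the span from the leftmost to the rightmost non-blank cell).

state B, head at 5, tape Y

A | _[X]XYXYX_   read X → write Y, move L, go to C
C | [_]YXYXYX_   read _ → write Y, move R, go to C
C | Y[Y]XYXYX_   read Y → write Y, move L, go to A
A | [Y]YXYXYX_   read Y → write _, move R, go to A
A | _[Y]XYXYX_   read Y → write _, move R, go to A
A | __[X]YXYX_   read X → write Y, move L, go to C
C | _[_]YYXYX_   read _ → write Y, move R, go to C
C | _Y[Y]YXYX_   read Y → write Y, move L, go to A
A | _[Y]YYXYX_   read Y → write _, move R, go to A
A | __[Y]YXYX_   read Y → write _, move R, go to A
A | ___[Y]XYX_   read Y → write _, move R, go to A
A | ____[X]YX_   read X → write Y, move L, go to C
C | ___[_]YYX_   read _ → write Y, move R, go to C
C | ___Y[Y]YX_   read Y → write Y, move L, go to A
A | ___[Y]YYX_   read Y → write _, move R, go to A
A | ____[Y]YX_   read Y → write _, move R, go to A
A | _____[Y]X_   read Y → write _, move R, go to A
A | ______[X]_   read X → write Y, move L, go to C
C | _____[_]Y_   read _ → write Y, move R, go to C
C | _____Y[Y]_   read Y → write Y, move L, go to A
A | _____[Y]Y_   read Y → write _, move R, go to A
A | ______[Y]_   read Y → write _, move R, go to A
A | _______[_]   read _ → write Y, move L, go to B
B | ______[_]Y
After 23 steps: state B, head at 5, tape Y.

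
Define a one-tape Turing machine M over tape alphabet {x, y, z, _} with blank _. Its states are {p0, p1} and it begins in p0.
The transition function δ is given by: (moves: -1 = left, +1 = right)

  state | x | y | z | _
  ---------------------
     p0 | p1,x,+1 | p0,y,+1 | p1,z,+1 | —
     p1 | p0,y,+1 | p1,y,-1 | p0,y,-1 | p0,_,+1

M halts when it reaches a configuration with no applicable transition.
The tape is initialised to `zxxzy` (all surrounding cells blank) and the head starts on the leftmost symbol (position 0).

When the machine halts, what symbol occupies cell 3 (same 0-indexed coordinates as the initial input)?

y

state=p0 head=0 tape=[z]xxzy_   (p0,z)→(p1,z,+1)
state=p1 head=1 tape=z[x]xzy_   (p1,x)→(p0,y,+1)
state=p0 head=2 tape=zy[x]zy_   (p0,x)→(p1,x,+1)
state=p1 head=3 tape=zyx[z]y_   (p1,z)→(p0,y,-1)
state=p0 head=2 tape=zy[x]yy_   (p0,x)→(p1,x,+1)
state=p1 head=3 tape=zyx[y]y_   (p1,y)→(p1,y,-1)
state=p1 head=2 tape=zy[x]yy_   (p1,x)→(p0,y,+1)
state=p0 head=3 tape=zyy[y]y_   (p0,y)→(p0,y,+1)
state=p0 head=4 tape=zyyy[y]_   (p0,y)→(p0,y,+1)
state=p0 head=5 tape=zyyyy[_]
Cell 3 holds y when M halts.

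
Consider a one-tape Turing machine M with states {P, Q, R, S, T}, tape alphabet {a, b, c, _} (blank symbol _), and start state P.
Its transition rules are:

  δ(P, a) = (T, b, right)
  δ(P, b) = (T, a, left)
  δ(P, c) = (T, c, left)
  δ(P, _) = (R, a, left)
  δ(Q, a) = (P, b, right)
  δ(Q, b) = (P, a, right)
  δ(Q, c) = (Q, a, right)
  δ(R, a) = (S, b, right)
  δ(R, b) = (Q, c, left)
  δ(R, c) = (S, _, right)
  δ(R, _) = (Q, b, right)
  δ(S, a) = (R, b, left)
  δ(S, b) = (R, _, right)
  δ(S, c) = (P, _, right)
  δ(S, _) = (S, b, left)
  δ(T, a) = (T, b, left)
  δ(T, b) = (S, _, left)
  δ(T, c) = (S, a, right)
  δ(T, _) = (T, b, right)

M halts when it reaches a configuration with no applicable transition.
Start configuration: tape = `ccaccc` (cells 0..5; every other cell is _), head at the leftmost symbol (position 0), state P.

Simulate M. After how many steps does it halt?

28

state=P head=0 tape=__[c]caccc_   (P,c)→(T,c,left)
state=T head=-1 tape=_[_]ccaccc_   (T,_)→(T,b,right)
state=T head=0 tape=_b[c]caccc_   (T,c)→(S,a,right)
state=S head=1 tape=_ba[c]accc_   (S,c)→(P,_,right)
state=P head=2 tape=_ba_[a]ccc_   (P,a)→(T,b,right)
state=T head=3 tape=_ba_b[c]cc_   (T,c)→(S,a,right)
state=S head=4 tape=_ba_ba[c]c_   (S,c)→(P,_,right)
state=P head=5 tape=_ba_ba_[c]_   (P,c)→(T,c,left)
state=T head=4 tape=_ba_ba[_]c_   (T,_)→(T,b,right)
state=T head=5 tape=_ba_bab[c]_   (T,c)→(S,a,right)
state=S head=6 tape=_ba_baba[_]   (S,_)→(S,b,left)
state=S head=5 tape=_ba_bab[a]b   (S,a)→(R,b,left)
state=R head=4 tape=_ba_ba[b]bb   (R,b)→(Q,c,left)
state=Q head=3 tape=_ba_b[a]cbb   (Q,a)→(P,b,right)
state=P head=4 tape=_ba_bb[c]bb   (P,c)→(T,c,left)
state=T head=3 tape=_ba_b[b]cbb   (T,b)→(S,_,left)
state=S head=2 tape=_ba_[b]_cbb   (S,b)→(R,_,right)
state=R head=3 tape=_ba__[_]cbb   (R,_)→(Q,b,right)
state=Q head=4 tape=_ba__b[c]bb   (Q,c)→(Q,a,right)
state=Q head=5 tape=_ba__ba[b]b   (Q,b)→(P,a,right)
state=P head=6 tape=_ba__baa[b]   (P,b)→(T,a,left)
state=T head=5 tape=_ba__ba[a]a   (T,a)→(T,b,left)
state=T head=4 tape=_ba__b[a]ba   (T,a)→(T,b,left)
state=T head=3 tape=_ba__[b]bba   (T,b)→(S,_,left)
state=S head=2 tape=_ba_[_]_bba   (S,_)→(S,b,left)
state=S head=1 tape=_ba[_]b_bba   (S,_)→(S,b,left)
state=S head=0 tape=_b[a]bb_bba   (S,a)→(R,b,left)
state=R head=-1 tape=_[b]bbb_bba   (R,b)→(Q,c,left)
state=Q head=-2 tape=[_]cbbb_bba
M halts after 28 transitions.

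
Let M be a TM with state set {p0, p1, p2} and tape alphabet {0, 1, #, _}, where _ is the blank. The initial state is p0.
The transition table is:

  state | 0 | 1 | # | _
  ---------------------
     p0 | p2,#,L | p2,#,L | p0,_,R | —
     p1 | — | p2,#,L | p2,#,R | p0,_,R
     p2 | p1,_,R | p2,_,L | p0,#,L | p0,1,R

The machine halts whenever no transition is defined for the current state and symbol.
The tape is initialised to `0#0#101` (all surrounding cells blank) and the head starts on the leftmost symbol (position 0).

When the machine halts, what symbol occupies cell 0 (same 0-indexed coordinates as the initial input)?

_

p0 | _[0]#0#101_   read 0 → write #, move L, go to p2
p2 | [_]##0#101_   read _ → write 1, move R, go to p0
p0 | 1[#]#0#101_   read # → write _, move R, go to p0
p0 | 1_[#]0#101_   read # → write _, move R, go to p0
p0 | 1__[0]#101_   read 0 → write #, move L, go to p2
p2 | 1_[_]##101_   read _ → write 1, move R, go to p0
p0 | 1_1[#]#101_   read # → write _, move R, go to p0
p0 | 1_1_[#]101_   read # → write _, move R, go to p0
p0 | 1_1__[1]01_   read 1 → write #, move L, go to p2
p2 | 1_1_[_]#01_   read _ → write 1, move R, go to p0
p0 | 1_1_1[#]01_   read # → write _, move R, go to p0
p0 | 1_1_1_[0]1_   read 0 → write #, move L, go to p2
p2 | 1_1_1[_]#1_   read _ → write 1, move R, go to p0
p0 | 1_1_11[#]1_   read # → write _, move R, go to p0
p0 | 1_1_11_[1]_   read 1 → write #, move L, go to p2
p2 | 1_1_11[_]#_   read _ → write 1, move R, go to p0
p0 | 1_1_111[#]_   read # → write _, move R, go to p0
p0 | 1_1_111_[_]
Cell 0 holds _ when M halts.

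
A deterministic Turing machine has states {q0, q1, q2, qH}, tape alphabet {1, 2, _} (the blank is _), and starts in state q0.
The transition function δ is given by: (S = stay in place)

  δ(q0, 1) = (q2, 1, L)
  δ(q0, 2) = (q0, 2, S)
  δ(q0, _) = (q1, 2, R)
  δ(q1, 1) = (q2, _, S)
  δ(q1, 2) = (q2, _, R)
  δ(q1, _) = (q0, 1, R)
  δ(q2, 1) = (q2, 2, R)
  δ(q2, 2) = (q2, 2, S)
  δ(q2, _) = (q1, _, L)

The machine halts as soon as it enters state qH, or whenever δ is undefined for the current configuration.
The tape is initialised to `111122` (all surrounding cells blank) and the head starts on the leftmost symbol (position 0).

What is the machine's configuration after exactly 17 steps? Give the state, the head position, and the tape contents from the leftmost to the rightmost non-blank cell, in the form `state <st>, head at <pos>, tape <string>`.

state q2, head at 2, tape 1112_122

q0 | __[1]11122   read 1 → write 1, move L, go to q2
q2 | _[_]111122   read _ → write _, move L, go to q1
q1 | [_]_111122   read _ → write 1, move R, go to q0
q0 | 1[_]111122   read _ → write 2, move R, go to q1
q1 | 12[1]11122   read 1 → write _, move S, go to q2
q2 | 12[_]11122   read _ → write _, move L, go to q1
q1 | 1[2]_11122   read 2 → write _, move R, go to q2
q2 | 1_[_]11122   read _ → write _, move L, go to q1
q1 | 1[_]_11122   read _ → write 1, move R, go to q0
q0 | 11[_]11122   read _ → write 2, move R, go to q1
q1 | 112[1]1122   read 1 → write _, move S, go to q2
q2 | 112[_]1122   read _ → write _, move L, go to q1
q1 | 11[2]_1122   read 2 → write _, move R, go to q2
q2 | 11_[_]1122   read _ → write _, move L, go to q1
q1 | 11[_]_1122   read _ → write 1, move R, go to q0
q0 | 111[_]1122   read _ → write 2, move R, go to q1
q1 | 1112[1]122   read 1 → write _, move S, go to q2
q2 | 1112[_]122
After 17 steps: state q2, head at 2, tape 1112_122.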